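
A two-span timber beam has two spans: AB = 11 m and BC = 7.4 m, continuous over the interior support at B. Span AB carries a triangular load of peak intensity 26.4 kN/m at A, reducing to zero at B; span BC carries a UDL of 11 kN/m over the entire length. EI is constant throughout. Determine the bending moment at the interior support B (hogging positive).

Take M_B as the redundant. Released structure: two simple spans AB and BC with a hinge at B.
Discontinuity in slope at B on the released structure — sum the simple-span end rotations:
  span AB: triangular load, peak 26.4: 7w₀L³/(360EI) = 683.2/EI
  span BC: UDL 11: wL³/(24EI) = 185.7/EI
  relative rotation θ_0 = (683.2 + 185.7)/EI = 869/EI
A unit hogging moment at B produces rotation L₁/(3EI) + L₂/(3EI) = 6.133/EI.
Slope continuity at B: θ_0 = M_B·6.133/EI, so M_B = 869/6.133 = 141.7 kN·m (hogging).

M_B = 141.7 kN·m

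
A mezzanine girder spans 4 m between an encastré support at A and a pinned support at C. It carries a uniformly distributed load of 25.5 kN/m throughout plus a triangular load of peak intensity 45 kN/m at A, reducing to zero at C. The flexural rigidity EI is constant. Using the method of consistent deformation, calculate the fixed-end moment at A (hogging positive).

M_A = 99 kN·m

Take the reaction at C as the redundant and release it; the primary structure is a cantilever fixed at A.
Primary-structure tip deflection at C by superposition:
  UDL 25.5: wL⁴/(8EI) = 816/EI
  triangular load, peak 45 at the fixed end: w₀L⁴/(30EI) = 384/EI
  δ_0 = 1200/EI
Tip deflection under a unit load at C: L³/(3EI) = 21.33/EI.
The prop prevents deflection at C: R_C = δ_0/δ_{CC} = 1200/21.33 = 56.25 kN.
Moment equilibrium about A: M_A = Σ(load moments about A) − R_C·L = 324 − 56.25×4 = 99 kN·m.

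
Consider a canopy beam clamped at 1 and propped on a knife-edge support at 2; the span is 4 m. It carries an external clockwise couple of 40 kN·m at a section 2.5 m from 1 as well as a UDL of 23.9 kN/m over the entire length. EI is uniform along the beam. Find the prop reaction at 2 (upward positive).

Release the roller at 2. Primary structure: cantilever fixed at 1.
Deflection at 2 on the released cantilever, summing each load's contribution:
  clockwise couple 40 at a = 2.5: M₀a(2L − a)/(2EI) = 275/EI
  UDL 23.9: wL⁴/(8EI) = 764.8/EI
  δ_0 = 1040/EI
Flexibility coefficient — unit upward force at 2: δ_{22} = L³/(3EI) = 21.33/EI.
The prop prevents deflection at 2: R_2 = δ_0/δ_{22} = 1040/21.33 = 48.74 kN.

R_2 = 48.74 kN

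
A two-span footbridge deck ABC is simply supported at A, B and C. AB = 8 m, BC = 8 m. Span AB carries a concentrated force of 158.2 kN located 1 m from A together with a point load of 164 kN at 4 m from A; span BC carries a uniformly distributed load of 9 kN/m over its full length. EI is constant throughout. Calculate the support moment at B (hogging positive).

Release continuity at B by inserting a hinge; the redundant is the internal moment M_B. The primary structure is two simply-supported spans AB and BC.
Discontinuity in slope at B on the released structure — sum the simple-span end rotations:
  span AB: point load 158.2 at a = 1: Pab(L + a)/(6LEI) = 207.6/EI
  span AB: point load 164 at a = 4: Pab(L + a)/(6LEI) = 656/EI
  span BC: UDL 9: wL³/(24EI) = 192/EI
  relative rotation θ_0 = (863.6 + 192)/EI = 1056/EI
A unit hogging moment at B produces rotation L₁/(3EI) + L₂/(3EI) = 5.333/EI.
Compatibility: M_B·(L₁+L₂)/(3EI) = θ_0, giving M_B = 197.9 kN·m (hogging).

M_B = 197.9 kN·m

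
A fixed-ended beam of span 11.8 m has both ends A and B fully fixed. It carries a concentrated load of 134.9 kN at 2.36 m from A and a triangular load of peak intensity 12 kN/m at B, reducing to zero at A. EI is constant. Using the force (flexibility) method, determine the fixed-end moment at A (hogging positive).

M_A = 259.4 kN·m

Release both end moments; the primary structure is a simply-supported span AB with redundants M_A and M_B.
Simple-span end rotations at A and B under the given loads:
  at A: point load 134.9 at a = 2.36: Pab(L + b)/(6LEI) = 901.6/EI
  at B: point load 134.9 at a = 2.36: Pab(L + a)/(6LEI) = 601.1/EI
  at A: triangular load, peak 12: 7w₀L³/(360EI) = 383.4/EI
  at B: triangular load, peak 12: w₀L³/(45EI) = 438.1/EI
  θ_A0 = 1285/EI,  θ_B0 = 1039/EI
Flexibility coefficients: a unit moment at one end gives L/(3EI) there and L/(6EI) at the far end, so f₁₁ = f₂₂ = 3.933/EI and f₁₂ = f₂₁ = 1.967/EI.
Compatibility — zero rotation at each built-in end:
  3.933 M_A + 1.967 M_B = 1285
  1.967 M_A + 3.933 M_B = 1039
Solving the pair gives M_A = 259.4 kN·m and M_B = 134.5 kN·m (hogging).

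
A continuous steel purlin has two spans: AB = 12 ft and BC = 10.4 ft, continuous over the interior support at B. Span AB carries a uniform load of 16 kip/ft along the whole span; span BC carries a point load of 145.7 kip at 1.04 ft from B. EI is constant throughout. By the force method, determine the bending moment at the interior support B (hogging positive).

Take M_B as the redundant. Released structure: two simple spans AB and BC with a hinge at B.
End slopes at the hinge B, treating each span as simply supported:
  span AB: UDL 16: wL³/(24EI) = 1152/EI
  span BC: point load 145.7 at a = 1.04: Pab(L + b)/(6LEI) = 449.1/EI
  relative rotation θ_0 = (1152 + 449.1)/EI = 1601/EI
A unit hogging moment at B produces rotation L₁/(3EI) + L₂/(3EI) = 7.467/EI.
Compatibility: M_B·(L₁+L₂)/(3EI) = θ_0, giving M_B = 214.4 kip·ft (hogging).

M_B = 214.4 kip·ft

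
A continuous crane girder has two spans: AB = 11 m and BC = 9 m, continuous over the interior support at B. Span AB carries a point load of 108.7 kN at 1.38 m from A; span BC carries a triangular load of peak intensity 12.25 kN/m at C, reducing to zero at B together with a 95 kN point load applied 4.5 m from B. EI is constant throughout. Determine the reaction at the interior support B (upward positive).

R_B = 107.6 kN

Insert a hinge at B; M_B is the redundant, and each span becomes simply supported.
Rotations at B on the released spans (each span's end-slope, ×1/EI):
  span AB: point load 108.7 at a = 1.38: Pab(L + a)/(6LEI) = 270.7/EI
  span BC: triangular load, peak 12.25: 7w₀L³/(360EI) = 173.6/EI
  span BC: point load 95 at a = 4.5: Pab(L + b)/(6LEI) = 480.9/EI
  relative rotation θ_0 = (270.7 + 654.6)/EI = 925.3/EI
A unit hogging moment at B produces rotation L₁/(3EI) + L₂/(3EI) = 6.667/EI.
Slope continuity at B: θ_0 = M_B·6.667/EI, so M_B = 925.3/6.667 = 138.8 kN·m (hogging).
Span AB, ΣM about A with M_B applied at B: R_B^{AB}·11 = 150 + 138.8, so R_B^{AB} = 26.25 kN and R_A = 108.7 − 26.25 = 82.45 kN.
Span BC, ΣM about C: R_B^{BC}·9 = 592.9 + 138.8, so R_B^{BC} = 81.3 kN and R_C = 150.1 − 81.3 = 68.83 kN.
R_B = 26.25 + 81.3 = 107.6 kN.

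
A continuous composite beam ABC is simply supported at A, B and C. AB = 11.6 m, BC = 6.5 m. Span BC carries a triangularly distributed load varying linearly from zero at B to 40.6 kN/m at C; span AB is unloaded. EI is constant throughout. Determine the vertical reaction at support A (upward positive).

R_A = -3.098 kN

Take M_B as the redundant. Released structure: two simple spans AB and BC with a hinge at B.
Rotations at B on the released spans (each span's end-slope, ×1/EI):
  span BC: triangular load, peak 40.6: 7w₀L³/(360EI) = 216.8/EI
  relative rotation θ_0 = (0 + 216.8)/EI = 216.8/EI
A unit hogging moment at B produces rotation L₁/(3EI) + L₂/(3EI) = 6.033/EI.
Slope continuity at B: θ_0 = M_B·6.033/EI, so M_B = 216.8/6.033 = 35.93 kN·m (hogging).
Span AB, ΣM about A with M_B applied at B: R_B^{AB}·11.6 = 0 + 35.93, so R_B^{AB} = 3.098 kN and R_A = 0 − 3.098 = -3.098 kN.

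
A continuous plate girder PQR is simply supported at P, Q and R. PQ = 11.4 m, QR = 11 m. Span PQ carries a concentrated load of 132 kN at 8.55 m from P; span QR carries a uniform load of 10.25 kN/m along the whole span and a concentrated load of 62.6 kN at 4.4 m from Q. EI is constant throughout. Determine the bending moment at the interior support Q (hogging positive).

M_Q = 266.7 kN·m

Insert a hinge at Q; M_Q is the redundant, and each span becomes simply supported.
Discontinuity in slope at Q on the released structure — sum the simple-span end rotations:
  span PQ: point load 132 at a = 8.55: Pab(L + a)/(6LEI) = 938.1/EI
  span QR: UDL 10.25: wL³/(24EI) = 568.4/EI
  span QR: point load 62.6 at a = 4.4: Pab(L + b)/(6LEI) = 484.8/EI
  relative rotation θ_0 = (938.1 + 1053)/EI = 1991/EI
A unit hogging moment at Q produces rotation L₁/(3EI) + L₂/(3EI) = 7.467/EI.
Slope continuity at Q: θ_0 = M_Q·7.467/EI, so M_Q = 1991/7.467 = 266.7 kN·m (hogging).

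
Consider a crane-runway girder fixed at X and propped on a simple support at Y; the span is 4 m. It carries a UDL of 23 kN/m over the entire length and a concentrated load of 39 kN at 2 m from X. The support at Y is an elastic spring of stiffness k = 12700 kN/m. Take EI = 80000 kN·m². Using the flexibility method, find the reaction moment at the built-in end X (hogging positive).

M_X = 117.8 kN·m

Take the reaction at Y as the redundant and release it; the primary structure is a cantilever fixed at X.
Deflection at Y on the released cantilever, summing each load's contribution:
  UDL 23: wL⁴/(8EI) = 736/EI
  point load 39 at a = 2: Pa²(3L − a)/(6EI) = 260/EI
  δ_0 = 996/EI
Flexibility coefficient — unit upward force at Y: δ_{YY} = L³/(3EI) = 21.33/EI.
With EI = 80000 kN·m²: δ_0 = 0.01245 m and δ_{YY} = 0.000267 m/kN.
Compatibility — the spring shortens by R_Y/k under the reaction it provides: δ_0 − R_Y·δ_{YY} = R_Y/k. With 1/k = 0.000079 m/kN, R_Y = δ_0 / (δ_{YY} + 1/k) = 0.01245 / (0.000267 + 0.000079) = 36.04 kN.
Moment equilibrium about X: M_X = Σ(load moments about X) − R_Y·L = 262 − 36.04×4 = 117.8 kN·m.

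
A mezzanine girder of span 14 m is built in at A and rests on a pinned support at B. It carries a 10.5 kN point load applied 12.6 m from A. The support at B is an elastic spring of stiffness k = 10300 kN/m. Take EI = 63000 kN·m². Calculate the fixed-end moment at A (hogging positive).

M_A = 8.107 kN·m

Choose R_B as the redundant. The primary structure is the cantilever fixed at A.
Free-end deflection of the primary structure under the applied loading (downward +):
  point load 10.5 at a = 12.6: Pa²(3L − a)/(6EI) = 8168/EI
Tip deflection under a unit load at B: L³/(3EI) = 914.7/EI.
With EI = 63000 kN·m²: δ_0 = 0.12965 m and δ_{BB} = 0.014519 m/kN.
Compatibility — the spring shortens by R_B/k under the reaction it provides: δ_0 − R_B·δ_{BB} = R_B/k. With 1/k = 0.000097 m/kN, R_B = δ_0 / (δ_{BB} + 1/k) = 0.12965 / (0.014519 + 0.000097) = 8.871 kN.
Moment equilibrium about A: M_A = Σ(load moments about A) − R_B·L = 132.3 − 8.871×14 = 8.107 kN·m.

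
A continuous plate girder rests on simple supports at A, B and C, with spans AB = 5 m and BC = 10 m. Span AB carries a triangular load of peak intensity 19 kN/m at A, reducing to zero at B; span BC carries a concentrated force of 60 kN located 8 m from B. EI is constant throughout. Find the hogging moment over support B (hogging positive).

M_B = 47.64 kN·m

Release continuity at B by inserting a hinge; the redundant is the internal moment M_B. The primary structure is two simply-supported spans AB and BC.
Discontinuity in slope at B on the released structure — sum the simple-span end rotations:
  span AB: triangular load, peak 19: 7w₀L³/(360EI) = 46.18/EI
  span BC: point load 60 at a = 8: Pab(L + b)/(6LEI) = 192/EI
  relative rotation θ_0 = (46.18 + 192)/EI = 238.2/EI
A unit hogging moment at B produces rotation L₁/(3EI) + L₂/(3EI) = 5/EI.
Slope continuity at B: θ_0 = M_B·5/EI, so M_B = 238.2/5 = 47.64 kN·m (hogging).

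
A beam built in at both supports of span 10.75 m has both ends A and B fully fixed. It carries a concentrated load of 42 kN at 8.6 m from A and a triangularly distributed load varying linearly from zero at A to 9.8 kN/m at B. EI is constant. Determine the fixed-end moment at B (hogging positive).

M_B = 114.4 kN·m

Release both end moments; the primary structure is a simply-supported span AB with redundants M_A and M_B.
End rotations of the released simple span under the applied load (×1/EI):
  at A: point load 42 at a = 8.6: Pab(L + b)/(6LEI) = 155.3/EI
  at B: point load 42 at a = 8.6: Pab(L + a)/(6LEI) = 233/EI
  at A: triangular load, peak 9.8: 7w₀L³/(360EI) = 236.7/EI
  at B: triangular load, peak 9.8: w₀L³/(45EI) = 270.5/EI
  θ_A0 = 392/EI,  θ_B0 = 503.5/EI
Flexibility coefficients: a unit moment at one end gives L/(3EI) there and L/(6EI) at the far end, so f₁₁ = f₂₂ = 3.583/EI and f₁₂ = f₂₁ = 1.792/EI.
Compatibility — zero rotation at each built-in end:
  3.583 M_A + 1.792 M_B = 392
  1.792 M_A + 3.583 M_B = 503.5
Solving the pair gives M_A = 52.2 kN·m and M_B = 114.4 kN·m (hogging).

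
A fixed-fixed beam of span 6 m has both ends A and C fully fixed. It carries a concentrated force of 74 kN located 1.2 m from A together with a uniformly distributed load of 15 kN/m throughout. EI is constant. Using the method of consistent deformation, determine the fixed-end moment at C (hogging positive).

M_C = 59.21 kN·m

Take the two fixed-end moments M_A, M_C as redundants; the released structure is the simple span AC.
On the primary (simply-supported) span, the end slopes from the loading are:
  at A: point load 74 at a = 1.2: Pab(L + b)/(6LEI) = 127.9/EI
  at C: point load 74 at a = 1.2: Pab(L + a)/(6LEI) = 85.25/EI
  at A: UDL 15: wL³/(24EI) = 135/EI
  at C: UDL 15: wL³/(24EI) = 135/EI
  θ_A0 = 262.9/EI,  θ_C0 = 220.2/EI
Flexibility coefficients: a unit moment at one end gives L/(3EI) there and L/(6EI) at the far end, so f₁₁ = f₂₂ = 2/EI and f₁₂ = f₂₁ = 1/EI.
Compatibility — zero rotation at each built-in end:
  2 M_A + 1 M_C = 262.9
  1 M_A + 2 M_C = 220.2
Solving the pair gives M_A = 101.8 kN·m and M_C = 59.21 kN·m (hogging).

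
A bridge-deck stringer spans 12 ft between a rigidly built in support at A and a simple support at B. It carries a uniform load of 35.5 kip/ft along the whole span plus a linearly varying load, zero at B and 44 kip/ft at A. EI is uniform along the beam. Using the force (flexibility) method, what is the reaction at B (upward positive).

Take the reaction at B as the redundant and release it; the primary structure is a cantilever fixed at A.
Deflection at B on the released cantilever, summing each load's contribution:
  UDL 35.5: wL⁴/(8EI) = 92016/EI
  triangular load, peak 44 at the fixed end: w₀L⁴/(30EI) = 30413/EI
  δ_0 = 122429/EI
Tip deflection under a unit load at B: L³/(3EI) = 576/EI.
The prop prevents deflection at B: R_B = δ_0/δ_{BB} = 122429/576 = 212.6 kip.

R_B = 212.6 kip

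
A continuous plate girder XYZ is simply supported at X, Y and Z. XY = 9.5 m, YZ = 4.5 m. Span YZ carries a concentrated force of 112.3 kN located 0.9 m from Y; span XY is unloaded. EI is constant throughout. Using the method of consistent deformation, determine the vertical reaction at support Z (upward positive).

R_Z = 17.26 kN

Insert a hinge at Y; M_Y is the redundant, and each span becomes simply supported.
Discontinuity in slope at Y on the released structure — sum the simple-span end rotations:
  span YZ: point load 112.3 at a = 0.9: Pab(L + b)/(6LEI) = 109.2/EI
  relative rotation θ_0 = (0 + 109.2)/EI = 109.2/EI
A unit hogging moment at Y produces rotation L₁/(3EI) + L₂/(3EI) = 4.667/EI.
Slope continuity at Y: θ_0 = M_Y·4.667/EI, so M_Y = 109.2/4.667 = 23.39 kN·m (hogging).
Span YZ, ΣM about Z: R_Y^{YZ}·4.5 = 404.3 + 23.39, so R_Y^{YZ} = 95.04 kN and R_Z = 112.3 − 95.04 = 17.26 kN.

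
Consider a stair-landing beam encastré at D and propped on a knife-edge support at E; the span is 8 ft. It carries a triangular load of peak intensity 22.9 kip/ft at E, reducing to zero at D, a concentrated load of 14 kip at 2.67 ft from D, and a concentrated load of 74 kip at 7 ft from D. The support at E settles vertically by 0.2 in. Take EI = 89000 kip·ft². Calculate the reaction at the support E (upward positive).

Release the roller at E. Primary structure: cantilever fixed at D.
Downward deflection at the released point E due to the loads:
  triangular load, peak 22.9 at the free end: 11w₀L⁴/(120EI) = 8598/EI
  point load 14 at a = 2.67: Pa²(3L − a)/(6EI) = 354.8/EI
  point load 74 at a = 7: Pa²(3L − a)/(6EI) = 10274/EI
  δ_0 = 19227/EI
Tip deflection under a unit load at E: L³/(3EI) = 170.7/EI.
With EI = 89000 kip·ft²: δ_0 = 0.21603 ft and δ_{EE} = 0.001918 ft/kip.
Compatibility — the beam at E must follow the support down by 0.01667 ft: δ_0 − R_E·δ_{EE} = 0.01667, so R_E = (0.21603 − 0.01667)/0.001918 = 104 kip.

R_E = 104 kip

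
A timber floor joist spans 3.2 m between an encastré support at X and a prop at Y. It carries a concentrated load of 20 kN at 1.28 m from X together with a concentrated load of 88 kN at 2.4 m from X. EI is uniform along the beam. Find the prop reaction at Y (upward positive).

R_Y = 59.85 kN

Choose R_Y as the redundant. The primary structure is the cantilever fixed at X.
Primary-structure tip deflection at Y by superposition:
  point load 20 at a = 1.28: Pa²(3L − a)/(6EI) = 45.44/EI
  point load 88 at a = 2.4: Pa²(3L − a)/(6EI) = 608.3/EI
  δ_0 = 653.7/EI
Tip deflection under a unit load at Y: L³/(3EI) = 10.92/EI.
The prop prevents deflection at Y: R_Y = δ_0/δ_{YY} = 653.7/10.92 = 59.85 kN.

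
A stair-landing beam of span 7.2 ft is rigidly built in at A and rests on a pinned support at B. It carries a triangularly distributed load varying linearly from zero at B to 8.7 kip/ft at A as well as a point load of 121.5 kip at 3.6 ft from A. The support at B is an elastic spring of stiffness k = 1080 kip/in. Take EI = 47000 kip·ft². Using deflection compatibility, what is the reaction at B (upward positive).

Release the roller at B. Primary structure: cantilever fixed at A.
Free-end deflection of the primary structure under the applied loading (downward +):
  triangular load, peak 8.7 at the fixed end: w₀L⁴/(30EI) = 779.3/EI
  point load 121.5 at a = 3.6: Pa²(3L − a)/(6EI) = 4724/EI
  δ_0 = 5503/EI
Tip deflection under a unit load at B: L³/(3EI) = 124.4/EI.
With EI = 47000 kip·ft²: δ_0 = 0.11709 ft and δ_{BB} = 0.002647 ft/kip.
Compatibility — the spring shortens by R_B/k under the reaction it provides: δ_0 − R_B·δ_{BB} = R_B/k. With 1/k = 1/(1080×12) ft/kip = 0.000077 ft/kip, R_B = δ_0 / (δ_{BB} + 1/k) = 0.11709 / (0.002647 + 0.000077) = 42.98 kip.

R_B = 42.98 kip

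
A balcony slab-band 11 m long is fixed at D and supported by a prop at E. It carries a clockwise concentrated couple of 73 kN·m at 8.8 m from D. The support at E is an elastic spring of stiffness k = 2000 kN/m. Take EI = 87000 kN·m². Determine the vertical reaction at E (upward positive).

R_E = 8.703 kN

Choose R_E as the redundant. The primary structure is the cantilever fixed at D.
Free-end deflection of the primary structure under the applied loading (downward +):
  clockwise couple 73 at a = 8.8: M₀a(2L − a)/(2EI) = 4240/EI
Tip deflection under a unit load at E: L³/(3EI) = 443.7/EI.
With EI = 87000 kN·m²: δ_0 = 0.048734 m and δ_{EE} = 0.0051 m/kN.
Compatibility — the spring shortens by R_E/k under the reaction it provides: δ_0 − R_E·δ_{EE} = R_E/k. With 1/k = 0.0005 m/kN, R_E = δ_0 / (δ_{EE} + 1/k) = 0.048734 / (0.0051 + 0.0005) = 8.703 kN.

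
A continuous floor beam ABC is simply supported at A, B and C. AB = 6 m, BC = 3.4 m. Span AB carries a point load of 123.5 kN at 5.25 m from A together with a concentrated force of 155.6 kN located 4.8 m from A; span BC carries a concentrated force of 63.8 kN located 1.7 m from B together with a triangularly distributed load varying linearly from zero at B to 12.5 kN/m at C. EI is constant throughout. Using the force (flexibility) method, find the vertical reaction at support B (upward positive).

R_B = 341.6 kN

Release continuity at B by inserting a hinge; the redundant is the internal moment M_B. The primary structure is two simply-supported spans AB and BC.
Rotations at B on the released spans (each span's end-slope, ×1/EI):
  span AB: point load 123.5 at a = 5.25: Pab(L + a)/(6LEI) = 152/EI
  span AB: point load 155.6 at a = 4.8: Pab(L + a)/(6LEI) = 268.9/EI
  span BC: point load 63.8 at a = 1.7: Pab(L + b)/(6LEI) = 46.1/EI
  span BC: triangular load, peak 12.5: 7w₀L³/(360EI) = 9.553/EI
  relative rotation θ_0 = (420.8 + 55.65)/EI = 476.5/EI
A unit hogging moment at B produces rotation L₁/(3EI) + L₂/(3EI) = 3.133/EI.
Slope continuity at B: θ_0 = M_B·3.133/EI, so M_B = 476.5/3.133 = 152.1 kN·m (hogging).
Span AB, ΣM about A with M_B applied at B: R_B^{AB}·6 = 1395 + 152.1, so R_B^{AB} = 257.9 kN and R_A = 279.1 − 257.9 = 21.21 kN.
Span BC, ΣM about C: R_B^{BC}·3.4 = 132.5 + 152.1, so R_B^{BC} = 83.71 kN and R_C = 85.05 − 83.71 = 1.34 kN.
R_B = 257.9 + 83.71 = 341.6 kN.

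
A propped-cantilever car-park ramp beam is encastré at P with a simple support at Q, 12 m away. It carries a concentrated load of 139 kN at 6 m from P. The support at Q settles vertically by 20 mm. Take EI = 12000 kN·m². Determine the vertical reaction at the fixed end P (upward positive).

R_P = 95.98 kN

Remove the prop at Q; the released (primary) structure is a cantilever built in at P.
Primary-structure tip deflection at Q by superposition:
  point load 139 at a = 6: Pa²(3L − a)/(6EI) = 25020/EI
Tip deflection under a unit load at Q: L³/(3EI) = 576/EI.
With EI = 12000 kN·m²: δ_0 = 2.085 m and δ_{QQ} = 0.048 m/kN.
Compatibility — the beam at Q must follow the support down by 0.02 m: δ_0 − R_Q·δ_{QQ} = 0.02, so R_Q = (2.085 − 0.02)/0.048 = 43.02 kN.
Vertical equilibrium: R_P = ΣP − R_Q = 139 − 43.02 = 95.98 kN.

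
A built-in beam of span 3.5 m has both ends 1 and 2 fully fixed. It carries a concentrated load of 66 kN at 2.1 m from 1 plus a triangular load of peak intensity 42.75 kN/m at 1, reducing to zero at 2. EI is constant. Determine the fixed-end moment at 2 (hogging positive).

Release both end moments; the primary structure is a simply-supported span 12 with redundants M_1 and M_2.
On the primary (simply-supported) span, the end slopes from the loading are:
  at 1: point load 66 at a = 2.1: Pab(L + b)/(6LEI) = 45.28/EI
  at 2: point load 66 at a = 2.1: Pab(L + a)/(6LEI) = 51.74/EI
  at 1: triangular load, peak 42.75: w₀L³/(45EI) = 40.73/EI
  at 2: triangular load, peak 42.75: 7w₀L³/(360EI) = 35.64/EI
  θ_10 = 86.01/EI,  θ_20 = 87.38/EI
Flexibility coefficients: a unit moment at one end gives L/(3EI) there and L/(6EI) at the far end, so f₁₁ = f₂₂ = 1.167/EI and f₁₂ = f₂₁ = 0.5833/EI.
Compatibility — zero rotation at each built-in end:
  1.167 M_1 + 0.5833 M_2 = 86.01
  0.5833 M_1 + 1.167 M_2 = 87.38
Solving the pair gives M_1 = 48.36 kN·m and M_2 = 50.72 kN·m (hogging).

M_2 = 50.72 kN·m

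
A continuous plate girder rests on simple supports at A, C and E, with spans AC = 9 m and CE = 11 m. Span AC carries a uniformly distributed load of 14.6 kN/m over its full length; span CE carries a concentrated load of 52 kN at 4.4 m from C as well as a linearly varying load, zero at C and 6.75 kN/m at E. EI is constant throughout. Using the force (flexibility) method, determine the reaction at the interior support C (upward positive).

R_C = 140.2 kN

Take M_C as the redundant. Released structure: two simple spans AC and CE with a hinge at C.
Rotations at C on the released spans (each span's end-slope, ×1/EI):
  span AC: UDL 14.6: wL³/(24EI) = 443.5/EI
  span CE: point load 52 at a = 4.4: Pab(L + b)/(6LEI) = 402.7/EI
  span CE: triangular load, peak 6.75: 7w₀L³/(360EI) = 174.7/EI
  relative rotation θ_0 = (443.5 + 577.4)/EI = 1021/EI
A unit hogging moment at C produces rotation L₁/(3EI) + L₂/(3EI) = 6.667/EI.
Compatibility: M_C·(L₁+L₂)/(3EI) = θ_0, giving M_C = 153.1 kN·m (hogging).
Span AC, ΣM about A with M_C applied at C: R_C^{AC}·9 = 591.3 + 153.1, so R_C^{AC} = 82.71 kN and R_A = 131.4 − 82.71 = 48.69 kN.
Span CE, ΣM about E: R_C^{CE}·11 = 479.3 + 153.1, so R_C^{CE} = 57.5 kN and R_E = 89.12 − 57.5 = 31.63 kN.
R_C = 82.71 + 57.5 = 140.2 kN.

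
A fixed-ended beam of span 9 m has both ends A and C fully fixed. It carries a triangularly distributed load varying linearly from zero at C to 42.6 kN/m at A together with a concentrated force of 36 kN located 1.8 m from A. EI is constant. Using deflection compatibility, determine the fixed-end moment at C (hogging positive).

M_C = 125.4 kN·m

Take the two fixed-end moments M_A, M_C as redundants; the released structure is the simple span AC.
On the primary (simply-supported) span, the end slopes from the loading are:
  at A: triangular load, peak 42.6: w₀L³/(45EI) = 690.1/EI
  at C: triangular load, peak 42.6: 7w₀L³/(360EI) = 603.9/EI
  at A: point load 36 at a = 1.8: Pab(L + b)/(6LEI) = 140/EI
  at C: point load 36 at a = 1.8: Pab(L + a)/(6LEI) = 93.31/EI
  θ_A0 = 830.1/EI,  θ_C0 = 697.2/EI
Flexibility coefficients: a unit moment at one end gives L/(3EI) there and L/(6EI) at the far end, so f₁₁ = f₂₂ = 3/EI and f₁₂ = f₂₁ = 1.5/EI.
Compatibility — zero rotation at each built-in end:
  3 M_A + 1.5 M_C = 830.1
  1.5 M_A + 3 M_C = 697.2
Solving the pair gives M_A = 214 kN·m and M_C = 125.4 kN·m (hogging).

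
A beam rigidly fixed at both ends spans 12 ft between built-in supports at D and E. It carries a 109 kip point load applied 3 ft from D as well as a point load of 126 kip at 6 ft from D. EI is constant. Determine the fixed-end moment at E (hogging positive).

M_E = 250.3 kip·ft

Take the two fixed-end moments M_D, M_E as redundants; the released structure is the simple span DE.
On the primary (simply-supported) span, the end slopes from the loading are:
  at D: point load 109 at a = 3: Pab(L + b)/(6LEI) = 858.4/EI
  at E: point load 109 at a = 3: Pab(L + a)/(6LEI) = 613.1/EI
  at D: point load 126 at a = 6: Pab(L + b)/(6LEI) = 1134/EI
  at E: point load 126 at a = 6: Pab(L + a)/(6LEI) = 1134/EI
  θ_D0 = 1992/EI,  θ_E0 = 1747/EI
Flexibility coefficients: a unit moment at one end gives L/(3EI) there and L/(6EI) at the far end, so f₁₁ = f₂₂ = 4/EI and f₁₂ = f₂₁ = 2/EI.
Compatibility — zero rotation at each built-in end:
  4 M_D + 2 M_E = 1992
  2 M_D + 4 M_E = 1747
Solving the pair gives M_D = 372.9 kip·ft and M_E = 250.3 kip·ft (hogging).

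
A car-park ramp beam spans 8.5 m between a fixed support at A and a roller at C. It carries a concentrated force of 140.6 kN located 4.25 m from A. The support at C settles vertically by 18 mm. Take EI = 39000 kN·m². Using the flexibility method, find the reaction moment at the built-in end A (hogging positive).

Release the roller at C. Primary structure: cantilever fixed at A.
Free-end deflection of the primary structure under the applied loading (downward +):
  point load 140.6 at a = 4.25: Pa²(3L − a)/(6EI) = 8994/EI
Tip deflection under a unit load at C: L³/(3EI) = 204.7/EI.
With EI = 39000 kN·m²: δ_0 = 0.23062 m and δ_{CC} = 0.005249 m/kN.
Compatibility — the beam at C must follow the support down by 0.018 m: δ_0 − R_C·δ_{CC} = 0.018, so R_C = (0.23062 − 0.018)/0.005249 = 40.51 kN.
Moment equilibrium about A: M_A = Σ(load moments about A) − R_C·L = 597.5 − 40.51×8.5 = 253.2 kN·m.

M_A = 253.2 kN·m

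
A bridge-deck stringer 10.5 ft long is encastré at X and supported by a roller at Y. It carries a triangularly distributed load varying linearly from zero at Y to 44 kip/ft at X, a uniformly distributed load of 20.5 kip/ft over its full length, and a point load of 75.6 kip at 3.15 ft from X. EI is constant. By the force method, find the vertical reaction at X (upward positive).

Take the reaction at Y as the redundant and release it; the primary structure is a cantilever fixed at X.
Downward deflection at the released point Y due to the loads:
  triangular load, peak 44 at the fixed end: w₀L⁴/(30EI) = 17827/EI
  UDL 20.5: wL⁴/(8EI) = 31147/EI
  point load 75.6 at a = 3.15: Pa²(3L − a)/(6EI) = 3544/EI
  δ_0 = 52519/EI
Flexibility coefficient — unit upward force at Y: δ_{YY} = L³/(3EI) = 385.9/EI.
Compatibility at Y: δ_0 − R_Y·δ_{YY} = 0, so R_Y = 52519/385.9 = 136.1 kip.
Vertical equilibrium: R_X = ΣP − R_Y = 521.9 − 136.1 = 385.7 kip.

R_X = 385.7 kip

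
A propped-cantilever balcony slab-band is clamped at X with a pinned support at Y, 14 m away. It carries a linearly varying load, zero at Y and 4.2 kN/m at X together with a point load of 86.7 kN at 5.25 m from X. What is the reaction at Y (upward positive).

R_Y = 21.88 kN

Choose R_Y as the redundant. The primary structure is the cantilever fixed at X.
Deflection at Y on the released cantilever, summing each load's contribution:
  triangular load, peak 4.2 at the fixed end: w₀L⁴/(30EI) = 5378/EI
  point load 86.7 at a = 5.25: Pa²(3L − a)/(6EI) = 14637/EI
  δ_0 = 20015/EI
Tip deflection under a unit load at Y: L³/(3EI) = 914.7/EI.
Compatibility at Y: δ_0 − R_Y·δ_{YY} = 0, so R_Y = 20015/914.7 = 21.88 kN.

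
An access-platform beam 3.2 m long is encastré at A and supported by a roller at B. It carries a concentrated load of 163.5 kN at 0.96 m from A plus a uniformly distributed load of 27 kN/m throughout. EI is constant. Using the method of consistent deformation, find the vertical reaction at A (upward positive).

R_A = 197.6 kN

Take the reaction at B as the redundant and release it; the primary structure is a cantilever fixed at A.
Primary-structure tip deflection at B by superposition:
  point load 163.5 at a = 0.96: Pa²(3L − a)/(6EI) = 217/EI
  UDL 27: wL⁴/(8EI) = 353.9/EI
  δ_0 = 570.9/EI
Tip deflection under a unit load at B: L³/(3EI) = 10.92/EI.
Compatibility at B: δ_0 − R_B·δ_{BB} = 0, so R_B = 570.9/10.92 = 52.27 kN.
Vertical equilibrium: R_A = ΣP − R_B = 249.9 − 52.27 = 197.6 kN.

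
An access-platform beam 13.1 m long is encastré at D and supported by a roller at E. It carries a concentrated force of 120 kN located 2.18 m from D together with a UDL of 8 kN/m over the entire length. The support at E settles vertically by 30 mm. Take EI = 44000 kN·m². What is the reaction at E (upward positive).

R_E = 42.25 kN

Take the reaction at E as the redundant and release it; the primary structure is a cantilever fixed at D.
Deflection at E on the released cantilever, summing each load's contribution:
  point load 120 at a = 2.18: Pa²(3L − a)/(6EI) = 3528/EI
  UDL 8: wL⁴/(8EI) = 29450/EI
  δ_0 = 32978/EI
Tip deflection under a unit load at E: L³/(3EI) = 749.4/EI.
With EI = 44000 kN·m²: δ_0 = 0.7495 m and δ_{EE} = 0.017031 m/kN.
Compatibility — the beam at E must follow the support down by 0.03 m: δ_0 − R_E·δ_{EE} = 0.03, so R_E = (0.7495 − 0.03)/0.017031 = 42.25 kN.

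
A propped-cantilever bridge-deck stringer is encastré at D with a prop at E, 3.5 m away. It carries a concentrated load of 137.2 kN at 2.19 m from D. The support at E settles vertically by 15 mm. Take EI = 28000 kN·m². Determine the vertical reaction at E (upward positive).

Remove the prop at E; the released (primary) structure is a cantilever built in at D.
Deflection at E on the released cantilever, summing each load's contribution:
  point load 137.2 at a = 2.19: Pa²(3L − a)/(6EI) = 911.4/EI
Tip deflection under a unit load at E: L³/(3EI) = 14.29/EI.
With EI = 28000 kN·m²: δ_0 = 0.032549 m and δ_{EE} = 0.00051 m/kN.
Compatibility — the beam at E must follow the support down by 0.015 m: δ_0 − R_E·δ_{EE} = 0.015, so R_E = (0.032549 − 0.015)/0.00051 = 34.38 kN.

R_E = 34.38 kN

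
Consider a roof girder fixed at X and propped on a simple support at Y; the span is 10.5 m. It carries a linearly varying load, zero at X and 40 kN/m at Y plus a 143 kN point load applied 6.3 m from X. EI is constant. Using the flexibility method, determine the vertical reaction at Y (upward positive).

Remove the prop at Y; the released (primary) structure is a cantilever built in at X.
Free-end deflection of the primary structure under the applied loading (downward +):
  triangular load, peak 40 at the free end: 11w₀L⁴/(120EI) = 44569/EI
  point load 143 at a = 6.3: Pa²(3L − a)/(6EI) = 23838/EI
  δ_0 = 68406/EI
Flexibility coefficient — unit upward force at Y: δ_{YY} = L³/(3EI) = 385.9/EI.
Compatibility at Y: δ_0 − R_Y·δ_{YY} = 0, so R_Y = 68406/385.9 = 177.3 kN.

R_Y = 177.3 kN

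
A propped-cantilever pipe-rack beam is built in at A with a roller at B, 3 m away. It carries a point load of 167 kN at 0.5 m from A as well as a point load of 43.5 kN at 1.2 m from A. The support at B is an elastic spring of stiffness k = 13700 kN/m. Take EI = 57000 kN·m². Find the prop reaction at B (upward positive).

R_B = 10.68 kN

Remove the prop at B; the released (primary) structure is a cantilever built in at A.
Free-end deflection of the primary structure under the applied loading (downward +):
  point load 167 at a = 0.5: Pa²(3L − a)/(6EI) = 59.15/EI
  point load 43.5 at a = 1.2: Pa²(3L − a)/(6EI) = 81.43/EI
  δ_0 = 140.6/EI
Tip deflection under a unit load at B: L³/(3EI) = 9/EI.
With EI = 57000 kN·m²: δ_0 = 0.002466 m and δ_{BB} = 0.000158 m/kN.
Compatibility — the spring shortens by R_B/k under the reaction it provides: δ_0 − R_B·δ_{BB} = R_B/k. With 1/k = 0.000073 m/kN, R_B = δ_0 / (δ_{BB} + 1/k) = 0.002466 / (0.000158 + 0.000073) = 10.68 kN.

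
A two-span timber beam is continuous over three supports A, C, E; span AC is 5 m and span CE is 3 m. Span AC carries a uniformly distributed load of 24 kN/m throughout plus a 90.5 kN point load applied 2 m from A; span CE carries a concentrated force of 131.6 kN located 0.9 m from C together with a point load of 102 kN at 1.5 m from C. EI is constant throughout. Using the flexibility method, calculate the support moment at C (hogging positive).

Insert a hinge at C; M_C is the redundant, and each span becomes simply supported.
Rotations at C on the released spans (each span's end-slope, ×1/EI):
  span AC: UDL 24: wL³/(24EI) = 125/EI
  span AC: point load 90.5 at a = 2: Pab(L + a)/(6LEI) = 126.7/EI
  span CE: point load 131.6 at a = 0.9: Pab(L + b)/(6LEI) = 70.47/EI
  span CE: point load 102 at a = 1.5: Pab(L + b)/(6LEI) = 57.38/EI
  relative rotation θ_0 = (251.7 + 127.8)/EI = 379.5/EI
A unit hogging moment at C produces rotation L₁/(3EI) + L₂/(3EI) = 2.667/EI.
Compatibility: M_C·(L₁+L₂)/(3EI) = θ_0, giving M_C = 142.3 kN·m (hogging).

M_C = 142.3 kN·m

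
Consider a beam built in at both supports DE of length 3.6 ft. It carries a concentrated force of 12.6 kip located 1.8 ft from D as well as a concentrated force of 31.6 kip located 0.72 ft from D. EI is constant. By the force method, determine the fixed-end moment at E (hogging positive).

Take the two fixed-end moments M_D, M_E as redundants; the released structure is the simple span DE.
End rotations of the released simple span under the applied load (×1/EI):
  at D: point load 12.6 at a = 1.8: Pab(L + b)/(6LEI) = 10.21/EI
  at E: point load 12.6 at a = 1.8: Pab(L + a)/(6LEI) = 10.21/EI
  at D: point load 31.6 at a = 0.72: Pab(L + b)/(6LEI) = 19.66/EI
  at E: point load 31.6 at a = 0.72: Pab(L + a)/(6LEI) = 13.11/EI
  θ_D0 = 29.86/EI,  θ_E0 = 23.31/EI
Flexibility coefficients: a unit moment at one end gives L/(3EI) there and L/(6EI) at the far end, so f₁₁ = f₂₂ = 1.2/EI and f₁₂ = f₂₁ = 0.6/EI.
Compatibility — zero rotation at each built-in end:
  1.2 M_D + 0.6 M_E = 29.86
  0.6 M_D + 1.2 M_E = 23.31
Solving the pair gives M_D = 20.23 kip·ft and M_E = 9.31 kip·ft (hogging).

M_E = 9.31 kip·ft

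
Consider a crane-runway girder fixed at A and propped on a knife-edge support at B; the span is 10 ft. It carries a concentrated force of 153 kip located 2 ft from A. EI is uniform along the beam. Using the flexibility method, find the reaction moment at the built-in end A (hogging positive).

Take the reaction at B as the redundant and release it; the primary structure is a cantilever fixed at A.
Downward deflection at the released point B due to the loads:
  point load 153 at a = 2: Pa²(3L − a)/(6EI) = 2856/EI
Flexibility coefficient — unit upward force at B: δ_{BB} = L³/(3EI) = 333.3/EI.
The prop prevents deflection at B: R_B = δ_0/δ_{BB} = 2856/333.3 = 8.568 kip.
Moment equilibrium about A: M_A = Σ(load moments about A) − R_B·L = 306 − 8.568×10 = 220.3 kip·ft.

M_A = 220.3 kip·ft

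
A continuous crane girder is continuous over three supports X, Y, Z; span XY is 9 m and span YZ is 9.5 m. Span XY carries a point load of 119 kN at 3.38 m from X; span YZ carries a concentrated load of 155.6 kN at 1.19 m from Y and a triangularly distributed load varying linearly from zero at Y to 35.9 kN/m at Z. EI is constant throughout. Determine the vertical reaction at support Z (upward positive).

R_Z = 105.9 kN

Insert a hinge at Y; M_Y is the redundant, and each span becomes simply supported.
Discontinuity in slope at Y on the released structure — sum the simple-span end rotations:
  span XY: point load 119 at a = 3.38: Pab(L + a)/(6LEI) = 518.2/EI
  span YZ: point load 155.6 at a = 1.19: Pab(L + b)/(6LEI) = 480.8/EI
  span YZ: triangular load, peak 35.9: 7w₀L³/(360EI) = 598.5/EI
  relative rotation θ_0 = (518.2 + 1079)/EI = 1598/EI
A unit hogging moment at Y produces rotation L₁/(3EI) + L₂/(3EI) = 6.167/EI.
Slope continuity at Y: θ_0 = M_Y·6.167/EI, so M_Y = 1598/6.167 = 259.1 kN·m (hogging).
Span YZ, ΣM about Z: R_Y^{YZ}·9.5 = 1833 + 259.1, so R_Y^{YZ} = 220.2 kN and R_Z = 326.1 − 220.2 = 105.9 kN.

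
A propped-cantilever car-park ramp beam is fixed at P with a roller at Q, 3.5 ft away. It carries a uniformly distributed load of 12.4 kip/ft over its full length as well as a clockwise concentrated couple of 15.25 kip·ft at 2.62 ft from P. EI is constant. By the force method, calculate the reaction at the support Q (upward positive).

R_Q = 22.4 kip

Remove the prop at Q; the released (primary) structure is a cantilever built in at P.
Free-end deflection of the primary structure under the applied loading (downward +):
  UDL 12.4: wL⁴/(8EI) = 232.6/EI
  clockwise couple 15.25 at a = 2.62: M₀a(2L − a)/(2EI) = 87.5/EI
  δ_0 = 320.1/EI
Tip deflection under a unit load at Q: L³/(3EI) = 14.29/EI.
The prop prevents deflection at Q: R_Q = δ_0/δ_{QQ} = 320.1/14.29 = 22.4 kip.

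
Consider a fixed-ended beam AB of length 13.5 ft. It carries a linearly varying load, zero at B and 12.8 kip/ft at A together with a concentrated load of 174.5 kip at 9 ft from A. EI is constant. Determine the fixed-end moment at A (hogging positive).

Take the two fixed-end moments M_A, M_B as redundants; the released structure is the simple span AB.
End rotations of the released simple span under the applied load (×1/EI):
  at A: triangular load, peak 12.8: w₀L³/(45EI) = 699.8/EI
  at B: triangular load, peak 12.8: 7w₀L³/(360EI) = 612.4/EI
  at A: point load 174.5 at a = 9: Pab(L + b)/(6LEI) = 1570/EI
  at B: point load 174.5 at a = 9: Pab(L + a)/(6LEI) = 1963/EI
  θ_A0 = 2270/EI,  θ_B0 = 2575/EI
Flexibility coefficients: a unit moment at one end gives L/(3EI) there and L/(6EI) at the far end, so f₁₁ = f₂₂ = 4.5/EI and f₁₂ = f₂₁ = 2.25/EI.
Compatibility — zero rotation at each built-in end:
  4.5 M_A + 2.25 M_B = 2270
  2.25 M_A + 4.5 M_B = 2575
Solving the pair gives M_A = 291.1 kip·ft and M_B = 426.8 kip·ft (hogging).

M_A = 291.1 kip·ft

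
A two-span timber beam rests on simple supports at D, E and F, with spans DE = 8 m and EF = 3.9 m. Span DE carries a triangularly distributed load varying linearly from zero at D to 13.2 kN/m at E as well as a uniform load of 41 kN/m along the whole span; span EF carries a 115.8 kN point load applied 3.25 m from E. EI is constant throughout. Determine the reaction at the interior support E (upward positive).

Take M_E as the redundant. Released structure: two simple spans DE and EF with a hinge at E.
Discontinuity in slope at E on the released structure — sum the simple-span end rotations:
  span DE: triangular load, peak 13.2: w₀L³/(45EI) = 150.2/EI
  span DE: UDL 41: wL³/(24EI) = 874.7/EI
  span EF: point load 115.8 at a = 3.25: Pab(L + b)/(6LEI) = 47.57/EI
  relative rotation θ_0 = (1025 + 47.57)/EI = 1072/EI
A unit hogging moment at E produces rotation L₁/(3EI) + L₂/(3EI) = 3.967/EI.
Compatibility: M_E·(L₁+L₂)/(3EI) = θ_0, giving M_E = 270.4 kN·m (hogging).
Span DE, ΣM about D with M_E applied at E: R_E^{DE}·8 = 1594 + 270.4, so R_E^{DE} = 233 kN and R_D = 380.8 − 233 = 147.8 kN.
Span EF, ΣM about F: R_E^{EF}·3.9 = 75.27 + 270.4, so R_E^{EF} = 88.62 kN and R_F = 115.8 − 88.62 = 27.18 kN.
R_E = 233 + 88.62 = 321.6 kN.

R_E = 321.6 kN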